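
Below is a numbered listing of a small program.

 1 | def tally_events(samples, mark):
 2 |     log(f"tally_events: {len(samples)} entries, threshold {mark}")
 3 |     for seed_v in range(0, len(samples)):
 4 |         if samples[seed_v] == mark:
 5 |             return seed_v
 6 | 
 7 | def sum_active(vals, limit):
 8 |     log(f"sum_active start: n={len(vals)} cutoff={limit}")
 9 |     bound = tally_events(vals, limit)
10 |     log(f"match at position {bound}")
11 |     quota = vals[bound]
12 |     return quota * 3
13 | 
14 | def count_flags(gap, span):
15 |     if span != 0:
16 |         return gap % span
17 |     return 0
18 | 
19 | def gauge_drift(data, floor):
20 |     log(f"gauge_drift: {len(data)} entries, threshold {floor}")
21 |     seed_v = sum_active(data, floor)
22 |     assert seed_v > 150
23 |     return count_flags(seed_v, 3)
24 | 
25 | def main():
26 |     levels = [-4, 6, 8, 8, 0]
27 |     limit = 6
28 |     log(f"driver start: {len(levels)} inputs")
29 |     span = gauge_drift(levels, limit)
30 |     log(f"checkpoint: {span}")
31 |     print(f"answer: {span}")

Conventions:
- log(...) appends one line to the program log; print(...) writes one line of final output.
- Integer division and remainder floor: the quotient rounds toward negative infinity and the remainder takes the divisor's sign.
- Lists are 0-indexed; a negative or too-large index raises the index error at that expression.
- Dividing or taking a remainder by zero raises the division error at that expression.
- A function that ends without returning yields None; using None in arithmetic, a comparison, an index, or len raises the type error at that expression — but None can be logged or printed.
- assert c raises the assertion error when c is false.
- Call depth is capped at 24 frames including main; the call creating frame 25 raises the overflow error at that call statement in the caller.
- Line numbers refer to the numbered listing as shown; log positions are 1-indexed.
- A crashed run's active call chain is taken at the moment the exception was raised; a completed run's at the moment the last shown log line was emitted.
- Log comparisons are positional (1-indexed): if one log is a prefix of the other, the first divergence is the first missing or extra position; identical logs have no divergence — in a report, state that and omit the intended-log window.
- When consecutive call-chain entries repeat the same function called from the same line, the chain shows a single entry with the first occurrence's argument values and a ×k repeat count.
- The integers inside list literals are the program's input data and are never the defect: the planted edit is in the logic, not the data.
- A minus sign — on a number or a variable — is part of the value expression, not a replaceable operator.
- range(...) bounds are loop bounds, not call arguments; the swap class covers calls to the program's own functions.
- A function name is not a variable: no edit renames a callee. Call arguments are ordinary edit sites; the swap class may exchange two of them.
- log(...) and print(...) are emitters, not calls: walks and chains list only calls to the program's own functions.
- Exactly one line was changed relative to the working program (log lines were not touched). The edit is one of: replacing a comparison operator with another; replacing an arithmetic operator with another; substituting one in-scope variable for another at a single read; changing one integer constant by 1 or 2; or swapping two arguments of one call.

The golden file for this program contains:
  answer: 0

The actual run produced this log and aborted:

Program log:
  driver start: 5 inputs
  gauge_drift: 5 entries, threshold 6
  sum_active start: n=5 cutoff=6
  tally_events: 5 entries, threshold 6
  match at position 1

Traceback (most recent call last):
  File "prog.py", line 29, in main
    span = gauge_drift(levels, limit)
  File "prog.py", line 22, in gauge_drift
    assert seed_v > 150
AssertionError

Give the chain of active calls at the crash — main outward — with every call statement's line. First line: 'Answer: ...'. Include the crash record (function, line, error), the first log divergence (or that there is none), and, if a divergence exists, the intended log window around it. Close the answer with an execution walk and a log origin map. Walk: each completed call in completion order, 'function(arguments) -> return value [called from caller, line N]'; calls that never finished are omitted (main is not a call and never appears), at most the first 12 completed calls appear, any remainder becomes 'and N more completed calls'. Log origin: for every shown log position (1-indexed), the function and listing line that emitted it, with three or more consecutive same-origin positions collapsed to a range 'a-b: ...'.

Answer: main -> gauge_drift (called at line 29).
The tell: Only 5 log lines were emitted before the run died; the intended continuation was 'checkpoint: 0'.
Crash: gauge_drift, line 22, AssertionError.
First divergence: position 6 (shown log ended at 5 lines; the working version continues: 'checkpoint: 0').
Intended log window:
  4: tally_events: 5 entries, threshold 6
  5: match at position 1
  6: checkpoint: 0
Execution walk:
  tally_events([-4, 6, 8, 8, 0], 6) -> 1  [called from sum_active, line 9]
  sum_active([-4, 6, 8, 8, 0], 6) -> 18  [called from gauge_drift, line 21]
Origin of each log line:
  1: from main, line 28
  2: from gauge_drift, line 20
  3: from sum_active, line 8
  4: from tally_events, line 2
  5: from sum_active, line 10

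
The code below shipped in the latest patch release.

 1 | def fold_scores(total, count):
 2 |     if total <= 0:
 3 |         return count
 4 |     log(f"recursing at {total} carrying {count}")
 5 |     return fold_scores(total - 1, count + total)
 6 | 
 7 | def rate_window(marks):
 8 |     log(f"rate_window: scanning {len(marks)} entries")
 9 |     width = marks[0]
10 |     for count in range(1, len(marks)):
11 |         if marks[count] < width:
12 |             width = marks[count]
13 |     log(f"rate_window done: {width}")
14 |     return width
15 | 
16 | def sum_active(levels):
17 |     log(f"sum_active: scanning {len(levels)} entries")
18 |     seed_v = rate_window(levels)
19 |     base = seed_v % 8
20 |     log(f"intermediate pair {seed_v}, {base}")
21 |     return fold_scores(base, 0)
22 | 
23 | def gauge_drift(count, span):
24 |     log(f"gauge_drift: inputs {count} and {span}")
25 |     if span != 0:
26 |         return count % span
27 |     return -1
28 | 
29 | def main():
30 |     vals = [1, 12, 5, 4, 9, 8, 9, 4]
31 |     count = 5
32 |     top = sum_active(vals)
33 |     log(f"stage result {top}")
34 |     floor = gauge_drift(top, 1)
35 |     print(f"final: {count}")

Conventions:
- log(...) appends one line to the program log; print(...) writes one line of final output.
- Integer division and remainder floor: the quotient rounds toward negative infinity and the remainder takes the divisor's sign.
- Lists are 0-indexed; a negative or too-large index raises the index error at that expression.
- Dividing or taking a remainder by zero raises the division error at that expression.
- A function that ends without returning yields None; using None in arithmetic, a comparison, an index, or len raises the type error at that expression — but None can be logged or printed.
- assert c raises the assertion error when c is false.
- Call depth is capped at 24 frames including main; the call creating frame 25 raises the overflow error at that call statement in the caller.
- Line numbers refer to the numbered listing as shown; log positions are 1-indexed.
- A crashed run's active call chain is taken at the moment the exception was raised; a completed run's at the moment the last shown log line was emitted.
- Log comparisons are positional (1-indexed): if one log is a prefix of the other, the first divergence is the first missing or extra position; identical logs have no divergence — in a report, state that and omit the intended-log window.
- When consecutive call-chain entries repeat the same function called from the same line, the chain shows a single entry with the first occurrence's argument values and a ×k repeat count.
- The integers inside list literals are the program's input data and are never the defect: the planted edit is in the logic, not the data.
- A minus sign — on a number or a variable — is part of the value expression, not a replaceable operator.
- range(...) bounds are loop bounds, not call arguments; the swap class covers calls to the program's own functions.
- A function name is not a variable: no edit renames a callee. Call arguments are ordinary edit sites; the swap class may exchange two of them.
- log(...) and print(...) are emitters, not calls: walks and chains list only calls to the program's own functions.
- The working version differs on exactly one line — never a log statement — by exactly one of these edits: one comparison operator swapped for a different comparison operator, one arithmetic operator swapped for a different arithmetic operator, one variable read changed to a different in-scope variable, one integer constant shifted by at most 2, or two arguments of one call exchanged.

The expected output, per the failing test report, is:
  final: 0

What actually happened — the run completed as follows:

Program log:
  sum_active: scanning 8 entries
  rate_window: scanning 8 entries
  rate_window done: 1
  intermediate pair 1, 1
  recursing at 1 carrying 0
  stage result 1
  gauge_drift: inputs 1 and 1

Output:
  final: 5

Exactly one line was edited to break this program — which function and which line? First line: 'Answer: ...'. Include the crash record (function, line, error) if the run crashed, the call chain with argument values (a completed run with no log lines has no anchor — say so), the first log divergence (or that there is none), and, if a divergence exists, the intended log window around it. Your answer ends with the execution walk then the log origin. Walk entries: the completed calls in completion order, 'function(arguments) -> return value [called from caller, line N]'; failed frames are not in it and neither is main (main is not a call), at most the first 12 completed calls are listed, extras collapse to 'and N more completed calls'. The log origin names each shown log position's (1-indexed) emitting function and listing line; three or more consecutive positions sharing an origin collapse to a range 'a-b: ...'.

Answer: the defect is in main at line 35.
Core observation: The two runs log identically and part ways only at the printed values.
Call chain: main -> gauge_drift(1, 1) (called at line 34).
First divergence: none — the logs agree in full.
Execution walk:
  rate_window([1, 12, 5, 4, 9, 8, 9, 4]) -> 1  [called from sum_active, line 18]
  fold_scores(0, 1) -> 1  [called from fold_scores, line 5]
  fold_scores(1, 0) -> 1  [called from sum_active, line 21]
  sum_active([1, 12, 5, 4, 9, 8, 9, 4]) -> 1  [called from main, line 32]
  gauge_drift(1, 1) -> 0  [called from main, line 34]
Log origins:
  1 — sum_active, line 17
  2 — rate_window, line 8
  3 — rate_window, line 13
  4 — sum_active, line 20
  5 — fold_scores, line 4
  6 — main, line 33
  7 — gauge_drift, line 24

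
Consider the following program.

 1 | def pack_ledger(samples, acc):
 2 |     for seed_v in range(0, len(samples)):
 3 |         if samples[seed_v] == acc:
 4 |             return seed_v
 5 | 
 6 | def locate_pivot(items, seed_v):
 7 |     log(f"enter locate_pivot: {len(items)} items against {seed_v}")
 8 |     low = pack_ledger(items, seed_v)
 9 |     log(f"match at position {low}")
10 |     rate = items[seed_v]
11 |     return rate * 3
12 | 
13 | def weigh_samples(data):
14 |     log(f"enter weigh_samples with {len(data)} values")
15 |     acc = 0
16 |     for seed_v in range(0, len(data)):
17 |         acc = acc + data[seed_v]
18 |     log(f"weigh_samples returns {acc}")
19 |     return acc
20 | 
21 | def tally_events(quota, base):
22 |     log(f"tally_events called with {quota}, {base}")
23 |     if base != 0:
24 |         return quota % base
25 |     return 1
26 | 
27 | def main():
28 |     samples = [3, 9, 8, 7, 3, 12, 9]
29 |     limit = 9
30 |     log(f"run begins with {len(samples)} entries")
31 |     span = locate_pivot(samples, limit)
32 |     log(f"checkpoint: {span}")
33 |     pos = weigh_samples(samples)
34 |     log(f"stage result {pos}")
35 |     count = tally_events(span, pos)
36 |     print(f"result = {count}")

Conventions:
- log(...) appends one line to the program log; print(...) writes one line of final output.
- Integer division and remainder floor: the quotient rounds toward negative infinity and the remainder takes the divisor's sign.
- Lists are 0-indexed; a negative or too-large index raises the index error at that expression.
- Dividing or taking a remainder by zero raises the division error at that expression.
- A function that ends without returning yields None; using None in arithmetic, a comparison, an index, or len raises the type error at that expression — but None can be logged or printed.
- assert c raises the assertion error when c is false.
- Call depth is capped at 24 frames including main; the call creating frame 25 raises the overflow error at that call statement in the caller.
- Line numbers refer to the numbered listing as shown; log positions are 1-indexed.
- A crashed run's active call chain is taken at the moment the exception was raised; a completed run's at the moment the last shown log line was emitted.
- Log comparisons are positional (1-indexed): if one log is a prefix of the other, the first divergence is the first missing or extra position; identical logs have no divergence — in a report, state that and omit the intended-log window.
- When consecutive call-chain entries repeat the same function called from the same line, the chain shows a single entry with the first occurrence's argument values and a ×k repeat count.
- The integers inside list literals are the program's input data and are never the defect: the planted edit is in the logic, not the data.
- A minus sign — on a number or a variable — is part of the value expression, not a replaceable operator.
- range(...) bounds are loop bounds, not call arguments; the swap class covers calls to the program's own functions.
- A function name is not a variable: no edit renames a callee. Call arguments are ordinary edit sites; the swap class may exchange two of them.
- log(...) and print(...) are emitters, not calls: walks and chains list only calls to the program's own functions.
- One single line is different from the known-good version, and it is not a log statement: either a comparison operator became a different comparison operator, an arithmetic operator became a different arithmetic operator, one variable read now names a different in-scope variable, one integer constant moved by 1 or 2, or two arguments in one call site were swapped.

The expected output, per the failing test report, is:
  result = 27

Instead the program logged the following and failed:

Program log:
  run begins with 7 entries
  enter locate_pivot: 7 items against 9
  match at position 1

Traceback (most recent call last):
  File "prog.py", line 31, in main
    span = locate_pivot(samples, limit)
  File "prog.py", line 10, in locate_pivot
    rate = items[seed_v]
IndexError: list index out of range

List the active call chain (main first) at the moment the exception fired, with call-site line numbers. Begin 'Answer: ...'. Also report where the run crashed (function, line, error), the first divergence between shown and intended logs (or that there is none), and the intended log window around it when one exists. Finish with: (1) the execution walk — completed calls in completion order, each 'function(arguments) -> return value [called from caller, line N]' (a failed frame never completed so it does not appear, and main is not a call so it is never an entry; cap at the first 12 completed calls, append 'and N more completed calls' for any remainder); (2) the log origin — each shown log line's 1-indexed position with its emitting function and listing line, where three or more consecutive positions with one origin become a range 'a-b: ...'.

Answer: main -> locate_pivot (called at line 31).
Key observation: After 3 matching log lines the faulty run goes silent, while the working version continues with 'checkpoint: 27'.
Crash: locate_pivot, line 10, IndexError.
First divergence: position 4 — after 3 matching lines the faulty run goes silent; intended next line 'checkpoint: 27'.
Intended log window:
  2: enter locate_pivot: 7 items against 9
  3: match at position 1
  4: checkpoint: 27
  5: enter weigh_samples with 7 values
Execution walk:
  pack_ledger([3, 9, 8, 7, 3, 12, 9], 9) -> 1  [called from locate_pivot, line 8]
Origin of each log line:
  1: from main, line 30
  2: from locate_pivot, line 7
  3: from locate_pivot, line 9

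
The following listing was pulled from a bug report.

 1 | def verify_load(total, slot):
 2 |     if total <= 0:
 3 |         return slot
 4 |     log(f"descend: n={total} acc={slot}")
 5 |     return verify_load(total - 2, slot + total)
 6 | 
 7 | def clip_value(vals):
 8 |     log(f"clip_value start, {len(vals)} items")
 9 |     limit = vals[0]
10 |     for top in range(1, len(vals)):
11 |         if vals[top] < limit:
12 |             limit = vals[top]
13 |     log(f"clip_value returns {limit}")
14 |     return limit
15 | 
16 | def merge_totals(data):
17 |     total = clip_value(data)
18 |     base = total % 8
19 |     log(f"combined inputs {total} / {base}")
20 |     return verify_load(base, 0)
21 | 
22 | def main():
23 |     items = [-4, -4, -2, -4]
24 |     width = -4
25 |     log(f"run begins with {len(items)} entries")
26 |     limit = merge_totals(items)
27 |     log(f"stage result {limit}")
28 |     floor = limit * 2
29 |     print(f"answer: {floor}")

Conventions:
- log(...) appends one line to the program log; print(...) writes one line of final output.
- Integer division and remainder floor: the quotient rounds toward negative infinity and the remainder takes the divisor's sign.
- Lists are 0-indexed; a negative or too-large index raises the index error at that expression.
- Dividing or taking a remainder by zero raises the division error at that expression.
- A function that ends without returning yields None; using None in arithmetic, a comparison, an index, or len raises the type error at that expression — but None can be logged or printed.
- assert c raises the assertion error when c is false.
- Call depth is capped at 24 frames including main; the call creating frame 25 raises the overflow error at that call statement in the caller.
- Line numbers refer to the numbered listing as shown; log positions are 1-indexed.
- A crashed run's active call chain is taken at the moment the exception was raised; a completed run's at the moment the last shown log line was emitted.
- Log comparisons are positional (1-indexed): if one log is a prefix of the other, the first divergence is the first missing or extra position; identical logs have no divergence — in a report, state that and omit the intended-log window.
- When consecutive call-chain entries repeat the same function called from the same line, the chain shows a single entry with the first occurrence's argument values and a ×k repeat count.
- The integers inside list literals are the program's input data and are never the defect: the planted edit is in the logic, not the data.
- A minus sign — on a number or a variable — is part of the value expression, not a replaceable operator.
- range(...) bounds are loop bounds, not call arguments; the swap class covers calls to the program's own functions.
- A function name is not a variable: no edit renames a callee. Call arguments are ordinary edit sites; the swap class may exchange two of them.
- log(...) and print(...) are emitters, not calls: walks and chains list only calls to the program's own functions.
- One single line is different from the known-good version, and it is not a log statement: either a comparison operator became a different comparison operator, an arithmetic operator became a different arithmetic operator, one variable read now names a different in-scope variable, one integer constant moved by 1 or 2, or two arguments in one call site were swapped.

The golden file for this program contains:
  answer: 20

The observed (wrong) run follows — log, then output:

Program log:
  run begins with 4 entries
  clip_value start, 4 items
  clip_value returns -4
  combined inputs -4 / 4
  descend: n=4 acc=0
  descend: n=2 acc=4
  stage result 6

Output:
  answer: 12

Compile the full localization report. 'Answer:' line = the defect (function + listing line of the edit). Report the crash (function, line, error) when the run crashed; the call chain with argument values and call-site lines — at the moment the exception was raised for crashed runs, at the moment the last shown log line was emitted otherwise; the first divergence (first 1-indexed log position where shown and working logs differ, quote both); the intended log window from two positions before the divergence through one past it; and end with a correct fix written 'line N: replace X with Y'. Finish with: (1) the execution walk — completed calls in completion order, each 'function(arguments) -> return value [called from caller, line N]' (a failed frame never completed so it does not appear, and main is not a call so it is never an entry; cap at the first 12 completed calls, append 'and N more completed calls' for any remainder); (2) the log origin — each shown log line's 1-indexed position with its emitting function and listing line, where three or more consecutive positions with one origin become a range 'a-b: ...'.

Answer: the defect is in verify_load at line 5.
Key fact: The log first diverges at position 6: the faulty run prints 'descend: n=2 acc=4' where the working version prints 'descend: n=3 acc=4'.
Call chain: main.
First divergence: at position 6 the run shows 'descend: n=2 acc=4' where the working version logs 'descend: n=3 acc=4'.
Intended log window:
  4: combined inputs -4 / 4
  5: descend: n=4 acc=0
  6: descend: n=3 acc=4
  7: descend: n=2 acc=7
Execution walk:
  clip_value([-4, -4, -2, -4]) -> -4  [called from merge_totals, line 17]
  verify_load(0, 6) -> 6  [called from verify_load, line 5]
  verify_load(2, 4) -> 6  [called from verify_load, line 5]
  verify_load(4, 0) -> 6  [called from merge_totals, line 20]
  merge_totals([-4, -4, -2, -4]) -> 6  [called from main, line 26]
Log line origins:
  1 — main, line 25
  2 — clip_value, line 8
  3 — clip_value, line 13
  4 — merge_totals, line 19
  5 — verify_load, line 4
  6 — verify_load, line 4
  7 — main, line 27
A correct fix: line 5: replace `2` with `1`.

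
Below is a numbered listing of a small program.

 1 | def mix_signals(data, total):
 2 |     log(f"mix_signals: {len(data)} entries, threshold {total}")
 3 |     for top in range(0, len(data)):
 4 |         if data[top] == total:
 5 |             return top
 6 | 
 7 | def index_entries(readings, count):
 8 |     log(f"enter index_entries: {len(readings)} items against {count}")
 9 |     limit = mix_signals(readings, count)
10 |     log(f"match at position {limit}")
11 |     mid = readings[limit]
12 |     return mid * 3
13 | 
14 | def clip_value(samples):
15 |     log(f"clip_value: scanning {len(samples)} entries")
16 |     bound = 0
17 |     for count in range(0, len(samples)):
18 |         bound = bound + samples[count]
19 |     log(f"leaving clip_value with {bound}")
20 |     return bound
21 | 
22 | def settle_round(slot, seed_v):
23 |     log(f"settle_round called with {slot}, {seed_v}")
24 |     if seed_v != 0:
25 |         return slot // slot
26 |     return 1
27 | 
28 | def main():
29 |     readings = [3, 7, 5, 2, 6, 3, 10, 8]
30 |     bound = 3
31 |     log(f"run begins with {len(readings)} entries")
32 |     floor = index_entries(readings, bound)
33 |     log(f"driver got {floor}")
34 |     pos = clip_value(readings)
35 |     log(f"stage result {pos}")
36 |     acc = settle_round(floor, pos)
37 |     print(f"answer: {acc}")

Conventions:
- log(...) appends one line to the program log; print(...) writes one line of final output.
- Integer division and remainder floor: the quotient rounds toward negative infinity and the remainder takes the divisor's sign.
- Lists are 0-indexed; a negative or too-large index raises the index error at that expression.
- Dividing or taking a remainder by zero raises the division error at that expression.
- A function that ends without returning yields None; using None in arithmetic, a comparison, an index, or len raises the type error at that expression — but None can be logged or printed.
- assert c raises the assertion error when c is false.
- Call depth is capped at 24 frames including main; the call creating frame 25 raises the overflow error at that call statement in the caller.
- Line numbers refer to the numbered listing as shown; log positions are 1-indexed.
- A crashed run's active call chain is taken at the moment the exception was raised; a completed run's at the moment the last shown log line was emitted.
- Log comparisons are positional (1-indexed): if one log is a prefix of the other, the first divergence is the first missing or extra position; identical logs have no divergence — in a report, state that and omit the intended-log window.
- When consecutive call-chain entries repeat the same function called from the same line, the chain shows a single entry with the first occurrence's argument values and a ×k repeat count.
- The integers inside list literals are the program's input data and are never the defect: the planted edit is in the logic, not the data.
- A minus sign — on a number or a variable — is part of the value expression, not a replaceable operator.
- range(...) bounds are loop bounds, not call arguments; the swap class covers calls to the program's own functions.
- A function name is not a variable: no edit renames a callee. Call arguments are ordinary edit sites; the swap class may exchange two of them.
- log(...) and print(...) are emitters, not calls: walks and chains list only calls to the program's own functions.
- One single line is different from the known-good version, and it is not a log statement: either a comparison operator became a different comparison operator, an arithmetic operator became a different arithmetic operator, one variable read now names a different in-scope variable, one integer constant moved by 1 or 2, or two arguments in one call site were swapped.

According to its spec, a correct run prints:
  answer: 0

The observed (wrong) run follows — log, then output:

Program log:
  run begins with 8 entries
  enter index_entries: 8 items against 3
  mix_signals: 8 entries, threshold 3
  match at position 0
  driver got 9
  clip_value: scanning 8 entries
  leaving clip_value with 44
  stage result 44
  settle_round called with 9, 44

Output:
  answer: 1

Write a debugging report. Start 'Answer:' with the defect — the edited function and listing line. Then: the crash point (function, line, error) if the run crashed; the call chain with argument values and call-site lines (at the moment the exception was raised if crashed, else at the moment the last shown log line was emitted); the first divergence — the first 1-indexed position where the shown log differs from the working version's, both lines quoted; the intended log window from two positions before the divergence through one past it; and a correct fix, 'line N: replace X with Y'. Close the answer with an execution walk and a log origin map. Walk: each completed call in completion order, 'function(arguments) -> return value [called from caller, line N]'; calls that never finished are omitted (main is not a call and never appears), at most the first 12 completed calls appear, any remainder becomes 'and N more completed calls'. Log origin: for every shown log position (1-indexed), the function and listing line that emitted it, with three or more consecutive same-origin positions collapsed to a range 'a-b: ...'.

Answer: the defect is in settle_round at line 25.
Key fact: The logs agree in full; only the final output differs.
Call chain: main -> settle_round(9, 44) (called at line 36).
First divergence: there is none — every log position agrees.
Execution walk:
  mix_signals([3, 7, 5, 2, 6, 3, 10, 8], 3) -> 0  [called from index_entries, line 9]
  index_entries([3, 7, 5, 2, 6, 3, 10, 8], 3) -> 9  [called from main, line 32]
  clip_value([3, 7, 5, 2, 6, 3, 10, 8]) -> 44  [called from main, line 34]
  settle_round(9, 44) -> 1  [called from main, line 36]
Log line origins:
  1 — main, line 31
  2 — index_entries, line 8
  3 — mix_signals, line 2
  4 — index_entries, line 10
  5 — main, line 33
  6 — clip_value, line 15
  7 — clip_value, line 19
  8 — main, line 35
  9 — settle_round, line 23
A correct fix: line 25: replace `slot // slot` with `slot // seed_v`.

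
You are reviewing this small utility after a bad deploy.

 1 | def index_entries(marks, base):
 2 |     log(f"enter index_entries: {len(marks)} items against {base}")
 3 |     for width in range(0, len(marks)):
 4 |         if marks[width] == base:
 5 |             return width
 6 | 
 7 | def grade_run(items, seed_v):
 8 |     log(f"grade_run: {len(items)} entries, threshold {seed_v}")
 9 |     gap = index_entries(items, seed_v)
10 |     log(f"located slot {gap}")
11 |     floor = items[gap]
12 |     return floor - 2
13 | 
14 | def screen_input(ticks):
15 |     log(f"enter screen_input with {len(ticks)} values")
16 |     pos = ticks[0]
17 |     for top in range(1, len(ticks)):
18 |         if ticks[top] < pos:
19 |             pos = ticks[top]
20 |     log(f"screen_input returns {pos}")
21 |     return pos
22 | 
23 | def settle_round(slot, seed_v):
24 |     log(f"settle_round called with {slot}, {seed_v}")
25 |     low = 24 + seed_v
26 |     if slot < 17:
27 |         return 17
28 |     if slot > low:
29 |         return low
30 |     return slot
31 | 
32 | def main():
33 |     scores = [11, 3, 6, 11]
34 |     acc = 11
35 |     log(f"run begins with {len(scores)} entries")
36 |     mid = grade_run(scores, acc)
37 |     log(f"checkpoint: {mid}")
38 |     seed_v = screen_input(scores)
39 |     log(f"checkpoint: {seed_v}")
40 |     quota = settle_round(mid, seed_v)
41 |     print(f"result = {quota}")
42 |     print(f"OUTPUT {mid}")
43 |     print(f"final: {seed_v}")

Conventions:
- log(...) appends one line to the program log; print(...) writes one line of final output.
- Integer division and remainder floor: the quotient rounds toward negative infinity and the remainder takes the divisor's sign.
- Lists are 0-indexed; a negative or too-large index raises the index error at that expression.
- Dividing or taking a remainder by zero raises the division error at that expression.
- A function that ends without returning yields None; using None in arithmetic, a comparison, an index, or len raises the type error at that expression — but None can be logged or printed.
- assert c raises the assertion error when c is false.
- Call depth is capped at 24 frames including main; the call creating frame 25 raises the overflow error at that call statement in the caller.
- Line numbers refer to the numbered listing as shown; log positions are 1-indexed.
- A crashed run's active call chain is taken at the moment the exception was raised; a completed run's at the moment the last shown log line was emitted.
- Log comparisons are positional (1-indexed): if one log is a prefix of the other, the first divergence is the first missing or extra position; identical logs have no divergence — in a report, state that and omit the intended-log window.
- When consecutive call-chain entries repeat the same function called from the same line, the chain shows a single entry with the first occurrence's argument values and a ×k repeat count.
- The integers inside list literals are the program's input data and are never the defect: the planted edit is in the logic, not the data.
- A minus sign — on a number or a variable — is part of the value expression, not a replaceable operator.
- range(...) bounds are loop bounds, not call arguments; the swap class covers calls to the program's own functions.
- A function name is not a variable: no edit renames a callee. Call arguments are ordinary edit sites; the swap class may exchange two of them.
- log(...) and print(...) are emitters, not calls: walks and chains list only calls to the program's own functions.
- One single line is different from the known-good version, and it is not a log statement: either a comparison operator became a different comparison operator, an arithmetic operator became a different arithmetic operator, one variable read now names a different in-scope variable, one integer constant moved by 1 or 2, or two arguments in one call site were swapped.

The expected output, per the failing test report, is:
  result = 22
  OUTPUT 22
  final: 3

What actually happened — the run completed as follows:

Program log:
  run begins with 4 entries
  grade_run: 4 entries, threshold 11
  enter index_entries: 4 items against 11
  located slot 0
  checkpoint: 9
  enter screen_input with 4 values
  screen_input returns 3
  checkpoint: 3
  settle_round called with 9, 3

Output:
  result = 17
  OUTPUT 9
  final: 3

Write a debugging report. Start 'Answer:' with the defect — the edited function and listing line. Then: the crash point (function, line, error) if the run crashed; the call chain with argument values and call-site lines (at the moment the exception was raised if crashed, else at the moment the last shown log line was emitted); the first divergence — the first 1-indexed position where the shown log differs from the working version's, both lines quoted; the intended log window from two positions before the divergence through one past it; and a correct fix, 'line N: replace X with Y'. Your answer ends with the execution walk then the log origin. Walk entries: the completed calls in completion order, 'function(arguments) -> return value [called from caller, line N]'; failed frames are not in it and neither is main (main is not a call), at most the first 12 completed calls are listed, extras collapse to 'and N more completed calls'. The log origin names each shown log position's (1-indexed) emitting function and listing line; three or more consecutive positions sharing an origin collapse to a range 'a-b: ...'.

Answer: the defect is in grade_run at line 12.
The tell: Position 5 is the first bad log line: 'checkpoint: 9' should read 'checkpoint: 22'.
Call chain: main -> settle_round(9, 3) (called at line 40).
First divergence: position 5; shown 'checkpoint: 9' vs intended 'checkpoint: 22'.
Intended log window:
  3: enter index_entries: 4 items against 11
  4: located slot 0
  5: checkpoint: 22
  6: enter screen_input with 4 values
Execution walk:
  index_entries([11, 3, 6, 11], 11) -> 0  [called from grade_run, line 9]
  grade_run([11, 3, 6, 11], 11) -> 9  [called from main, line 36]
  screen_input([11, 3, 6, 11]) -> 3  [called from main, line 38]
  settle_round(9, 3) -> 17  [called from main, line 40]
Origin of each log line:
  1: from main, line 35
  2: from grade_run, line 8
  3: from index_entries, line 2
  4: from grade_run, line 10
  5: from main, line 37
  6: from screen_input, line 15
  7: from screen_input, line 20
  8: from main, line 39
  9: from settle_round, line 24
A correct fix: line 12: replace `-` with `*`.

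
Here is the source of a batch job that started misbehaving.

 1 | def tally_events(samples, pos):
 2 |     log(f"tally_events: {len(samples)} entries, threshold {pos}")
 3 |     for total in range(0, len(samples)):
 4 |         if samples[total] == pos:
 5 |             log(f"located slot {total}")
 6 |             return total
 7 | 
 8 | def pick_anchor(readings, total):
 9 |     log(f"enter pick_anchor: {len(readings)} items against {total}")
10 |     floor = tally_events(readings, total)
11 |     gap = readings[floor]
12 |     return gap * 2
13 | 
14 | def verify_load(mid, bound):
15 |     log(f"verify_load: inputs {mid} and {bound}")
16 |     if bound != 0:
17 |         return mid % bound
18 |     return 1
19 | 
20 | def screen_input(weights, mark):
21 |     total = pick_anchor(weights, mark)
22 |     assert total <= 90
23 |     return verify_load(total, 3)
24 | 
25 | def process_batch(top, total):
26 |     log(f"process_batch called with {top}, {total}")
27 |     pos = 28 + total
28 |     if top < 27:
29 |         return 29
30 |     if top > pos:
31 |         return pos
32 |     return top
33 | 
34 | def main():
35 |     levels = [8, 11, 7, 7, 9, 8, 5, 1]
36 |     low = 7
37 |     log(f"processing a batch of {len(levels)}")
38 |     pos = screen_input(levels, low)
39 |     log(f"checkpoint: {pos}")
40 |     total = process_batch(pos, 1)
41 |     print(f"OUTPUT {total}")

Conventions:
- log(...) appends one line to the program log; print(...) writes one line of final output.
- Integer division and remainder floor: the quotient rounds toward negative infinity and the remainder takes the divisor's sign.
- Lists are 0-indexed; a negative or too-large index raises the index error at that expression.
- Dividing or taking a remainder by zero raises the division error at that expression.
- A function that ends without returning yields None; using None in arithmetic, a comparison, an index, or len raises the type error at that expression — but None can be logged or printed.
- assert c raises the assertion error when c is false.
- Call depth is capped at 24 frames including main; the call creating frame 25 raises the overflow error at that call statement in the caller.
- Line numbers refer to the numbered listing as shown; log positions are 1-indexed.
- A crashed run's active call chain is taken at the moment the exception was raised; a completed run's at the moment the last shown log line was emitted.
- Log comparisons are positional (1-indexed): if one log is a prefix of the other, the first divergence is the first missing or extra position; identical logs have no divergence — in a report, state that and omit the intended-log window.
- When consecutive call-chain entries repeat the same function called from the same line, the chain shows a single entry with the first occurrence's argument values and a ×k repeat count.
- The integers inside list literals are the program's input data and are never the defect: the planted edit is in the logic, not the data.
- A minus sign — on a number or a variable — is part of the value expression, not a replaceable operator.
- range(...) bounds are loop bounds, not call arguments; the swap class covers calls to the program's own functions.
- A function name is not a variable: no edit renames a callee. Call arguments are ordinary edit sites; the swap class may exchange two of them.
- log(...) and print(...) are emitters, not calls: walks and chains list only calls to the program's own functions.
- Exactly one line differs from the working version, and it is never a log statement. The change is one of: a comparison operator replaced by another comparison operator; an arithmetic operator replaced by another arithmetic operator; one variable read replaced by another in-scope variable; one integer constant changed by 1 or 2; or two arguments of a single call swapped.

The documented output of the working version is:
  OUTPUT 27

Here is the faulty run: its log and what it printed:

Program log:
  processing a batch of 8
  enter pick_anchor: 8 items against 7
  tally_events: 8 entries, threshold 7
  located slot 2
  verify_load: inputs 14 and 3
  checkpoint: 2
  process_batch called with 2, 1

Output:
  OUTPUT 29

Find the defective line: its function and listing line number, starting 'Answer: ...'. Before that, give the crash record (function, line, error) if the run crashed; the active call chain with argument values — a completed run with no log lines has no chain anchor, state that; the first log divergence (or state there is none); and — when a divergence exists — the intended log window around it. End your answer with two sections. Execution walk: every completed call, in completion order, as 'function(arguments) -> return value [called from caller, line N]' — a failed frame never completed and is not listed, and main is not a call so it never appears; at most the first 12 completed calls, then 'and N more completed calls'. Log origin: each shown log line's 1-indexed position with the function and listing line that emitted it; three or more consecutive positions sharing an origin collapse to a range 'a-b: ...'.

Answer: the defect is in process_batch at line 29.
Key fact: Log streams are identical — the defect surfaces only in the printed output.
Call chain: main -> process_batch(2, 1) (called at line 40).
First divergence: there is none — every log position agrees.
Execution walk:
  tally_events([8, 11, 7, 7, 9, 8, 5, 1], 7) -> 2  [called from pick_anchor, line 10]
  pick_anchor([8, 11, 7, 7, 9, 8, 5, 1], 7) -> 14  [called from screen_input, line 21]
  verify_load(14, 3) -> 2  [called from screen_input, line 23]
  screen_input([8, 11, 7, 7, 9, 8, 5, 1], 7) -> 2  [called from main, line 38]
  process_batch(2, 1) -> 29  [called from main, line 40]
Log origins:
  1: logged in main at line 37
  2: logged in pick_anchor at line 9
  3: logged in tally_events at line 2
  4: logged in tally_events at line 5
  5: logged in verify_load at line 15
  6: logged in main at line 39
  7: logged in process_batch at line 26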